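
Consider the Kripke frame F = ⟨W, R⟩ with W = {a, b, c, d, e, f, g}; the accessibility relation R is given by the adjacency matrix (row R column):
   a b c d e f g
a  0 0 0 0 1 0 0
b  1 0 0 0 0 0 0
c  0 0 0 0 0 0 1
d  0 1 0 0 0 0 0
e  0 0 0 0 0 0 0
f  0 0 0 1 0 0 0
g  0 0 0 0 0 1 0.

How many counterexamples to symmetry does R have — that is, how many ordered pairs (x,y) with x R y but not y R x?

6

Enumerating: (a,e), (b,a), (c,g), (d,b), (f,d), (g,f).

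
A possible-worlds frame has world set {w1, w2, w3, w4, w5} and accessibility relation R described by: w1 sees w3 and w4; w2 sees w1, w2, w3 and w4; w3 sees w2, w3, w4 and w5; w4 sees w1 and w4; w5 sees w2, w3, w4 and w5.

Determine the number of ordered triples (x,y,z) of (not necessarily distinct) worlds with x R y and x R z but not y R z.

Enumerating: (w1,w4,w3), (w2,w1,w1), (w2,w1,w2), (w2,w3,w1), (w2,w4,w2), (w2,w4,w3), (w3,w2,w5), (w3,w4,w2), (w3,w4,w3), (w3,w4,w5), (w4,w1,w1), (w5,w2,w5), (w5,w4,w2), (w5,w4,w3), (w5,w4,w5).

15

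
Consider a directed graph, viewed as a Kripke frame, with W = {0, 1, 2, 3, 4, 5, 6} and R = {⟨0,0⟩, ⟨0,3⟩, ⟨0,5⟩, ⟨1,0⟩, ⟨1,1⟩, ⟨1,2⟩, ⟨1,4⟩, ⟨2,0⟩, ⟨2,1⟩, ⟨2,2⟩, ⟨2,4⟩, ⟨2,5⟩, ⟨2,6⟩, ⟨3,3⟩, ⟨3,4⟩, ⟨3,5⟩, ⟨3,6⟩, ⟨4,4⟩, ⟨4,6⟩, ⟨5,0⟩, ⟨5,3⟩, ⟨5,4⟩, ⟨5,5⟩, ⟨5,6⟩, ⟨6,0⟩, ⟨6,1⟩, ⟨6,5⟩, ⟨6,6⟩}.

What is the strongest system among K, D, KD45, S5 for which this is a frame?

Serial (axiom D): yes — every world has a successor (e.g. 0 R 0).
Euclidean (axiom 5): no — 1 R 0 and 1 R 2, but not 0 R 2.
Transitive (axiom 4): no — 0 R 3 and 3 R 4, but not 0 R 4.
Reflexive (axiom T): yes — every world is R-related to itself.
So F validates K, D; KD45 would additionally require R to be Euclidean and transitive. The strongest is D.

D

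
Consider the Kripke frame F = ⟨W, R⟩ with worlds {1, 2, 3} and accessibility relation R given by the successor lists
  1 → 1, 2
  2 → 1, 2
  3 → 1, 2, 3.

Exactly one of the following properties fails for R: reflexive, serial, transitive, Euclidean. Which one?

Reflexive: yes — every world is R-related to itself.
Serial: yes — every world has a successor (e.g. 1 R 1).
Transitive: yes — every two-step R-path is closed by a direct edge.
Euclidean: no — 3 R 1 and 3 R 3, but not 1 R 3.
Only Euclidean fails.

Euclidean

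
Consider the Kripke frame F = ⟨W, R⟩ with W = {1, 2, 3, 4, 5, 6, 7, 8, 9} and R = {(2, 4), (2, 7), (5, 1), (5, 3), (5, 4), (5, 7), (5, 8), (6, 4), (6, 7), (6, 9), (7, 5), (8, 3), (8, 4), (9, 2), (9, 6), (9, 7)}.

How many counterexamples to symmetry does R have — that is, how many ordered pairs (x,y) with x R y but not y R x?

12

Enumerating: (2,4), (2,7), (5,1), (5,3), (5,4), (5,8), (6,4), (6,7), (8,3), (8,4), (9,2), (9,7).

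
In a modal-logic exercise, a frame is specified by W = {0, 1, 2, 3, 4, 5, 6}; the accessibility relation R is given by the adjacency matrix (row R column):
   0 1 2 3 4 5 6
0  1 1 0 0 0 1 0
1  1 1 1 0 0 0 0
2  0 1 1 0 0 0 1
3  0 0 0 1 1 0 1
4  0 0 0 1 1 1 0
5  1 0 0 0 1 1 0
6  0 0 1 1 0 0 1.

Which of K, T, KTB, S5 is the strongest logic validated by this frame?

KTB

Reflexive (axiom T): yes — every world is R-related to itself.
Symmetric (axiom B): yes — every pair in R has its reverse in R.
Euclidean (axiom 5): no — 0 R 1 and 0 R 5, but not 1 R 5.
So F validates K, T, KTB; S5 would additionally require R to be Euclidean. The strongest is KTB.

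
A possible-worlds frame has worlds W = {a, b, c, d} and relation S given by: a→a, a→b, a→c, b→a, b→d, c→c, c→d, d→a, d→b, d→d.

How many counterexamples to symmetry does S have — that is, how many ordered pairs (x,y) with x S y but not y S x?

Enumerating: (a,c), (c,d), (d,a).

3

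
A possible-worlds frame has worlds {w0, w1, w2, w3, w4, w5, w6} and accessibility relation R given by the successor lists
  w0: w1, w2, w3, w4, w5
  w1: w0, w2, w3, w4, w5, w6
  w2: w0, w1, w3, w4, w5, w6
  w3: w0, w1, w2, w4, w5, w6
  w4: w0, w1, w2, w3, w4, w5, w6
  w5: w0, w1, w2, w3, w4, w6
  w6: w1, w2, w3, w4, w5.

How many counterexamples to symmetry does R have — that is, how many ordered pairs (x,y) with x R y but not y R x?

0

R is symmetric; there are no such tuples.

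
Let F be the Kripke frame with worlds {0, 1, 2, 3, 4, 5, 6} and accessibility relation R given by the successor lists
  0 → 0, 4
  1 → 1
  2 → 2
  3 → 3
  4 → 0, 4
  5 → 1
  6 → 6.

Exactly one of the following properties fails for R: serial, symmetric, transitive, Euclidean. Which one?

symmetric

Serial: yes — every world has a successor (e.g. 0 R 0).
Symmetric: no — 5 R 1 but not 1 R 5.
Transitive: yes — every two-step R-path is closed by a direct edge.
Euclidean: yes — any two successors of a common world are R-related.
Only symmetric fails.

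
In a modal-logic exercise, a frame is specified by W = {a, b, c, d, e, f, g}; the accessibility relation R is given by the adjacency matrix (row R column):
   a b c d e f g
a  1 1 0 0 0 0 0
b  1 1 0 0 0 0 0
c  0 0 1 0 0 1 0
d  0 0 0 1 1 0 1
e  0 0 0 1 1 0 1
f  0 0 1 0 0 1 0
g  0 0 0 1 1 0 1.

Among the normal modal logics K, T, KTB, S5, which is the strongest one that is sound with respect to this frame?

Reflexive (axiom T): yes — every world is R-related to itself.
Symmetric (axiom B): yes — every pair in R has its reverse in R.
Euclidean (axiom 5): yes — any two successors of a common world are R-related.
So F validates K, T, KTB, S5. The strongest is S5.

S5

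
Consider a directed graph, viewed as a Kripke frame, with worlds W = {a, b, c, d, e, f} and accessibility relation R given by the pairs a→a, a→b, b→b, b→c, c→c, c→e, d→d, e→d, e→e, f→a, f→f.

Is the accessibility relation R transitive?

No

Transitive: no — a R b and b R c, but not a R c.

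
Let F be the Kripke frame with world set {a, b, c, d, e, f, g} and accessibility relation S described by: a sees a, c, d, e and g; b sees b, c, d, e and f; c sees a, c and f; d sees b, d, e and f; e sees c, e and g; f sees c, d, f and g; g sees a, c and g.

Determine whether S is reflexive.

Reflexive: yes — every world is S-related to itself.

Yes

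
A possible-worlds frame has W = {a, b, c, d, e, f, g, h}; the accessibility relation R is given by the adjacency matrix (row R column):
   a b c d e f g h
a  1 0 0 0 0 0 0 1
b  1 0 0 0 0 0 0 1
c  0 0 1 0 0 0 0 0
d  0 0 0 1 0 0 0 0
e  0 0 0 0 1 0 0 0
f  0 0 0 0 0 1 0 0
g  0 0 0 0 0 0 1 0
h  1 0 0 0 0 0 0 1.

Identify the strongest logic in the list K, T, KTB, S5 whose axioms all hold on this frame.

Reflexive (axiom T): no — b is not related to itself.
Symmetric (axiom B): no — b R a but not a R b.
Euclidean (axiom 5): yes — any two successors of a common world are R-related.
So F validates K; T would additionally require R to be reflexive. The strongest is K.

K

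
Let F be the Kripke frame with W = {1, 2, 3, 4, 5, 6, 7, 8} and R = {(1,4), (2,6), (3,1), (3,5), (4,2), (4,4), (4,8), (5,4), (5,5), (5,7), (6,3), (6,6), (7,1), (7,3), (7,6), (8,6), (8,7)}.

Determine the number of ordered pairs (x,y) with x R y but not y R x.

Enumerating: (1,4), (2,6), (3,1), (3,5), (4,2), (4,8), (5,4), (5,7), (6,3), (7,1), (7,3), (7,6), (8,6), (8,7).

14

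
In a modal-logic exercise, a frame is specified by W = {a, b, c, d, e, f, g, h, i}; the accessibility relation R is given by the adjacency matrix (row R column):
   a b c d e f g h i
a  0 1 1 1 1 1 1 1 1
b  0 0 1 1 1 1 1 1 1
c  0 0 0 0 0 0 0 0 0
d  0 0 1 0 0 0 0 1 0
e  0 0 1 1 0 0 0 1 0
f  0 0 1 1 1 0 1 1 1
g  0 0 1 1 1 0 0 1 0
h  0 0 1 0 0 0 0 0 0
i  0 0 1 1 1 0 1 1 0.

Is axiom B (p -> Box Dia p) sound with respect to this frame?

Axiom B corresponds to the accessibility relation being symmetric.
Symmetric: no — a R b but not b R a.

No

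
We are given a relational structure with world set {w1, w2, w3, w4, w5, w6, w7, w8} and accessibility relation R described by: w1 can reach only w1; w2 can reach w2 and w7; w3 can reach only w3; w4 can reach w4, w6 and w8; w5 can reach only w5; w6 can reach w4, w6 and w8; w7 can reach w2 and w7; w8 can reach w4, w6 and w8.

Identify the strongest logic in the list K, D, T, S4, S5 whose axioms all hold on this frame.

Serial (axiom D): yes — every world has a successor (e.g. w1 R w1).
Reflexive (axiom T): yes — every world is R-related to itself.
Transitive (axiom 4): yes — every two-step R-path is closed by a direct edge.
Euclidean (axiom 5): yes — any two successors of a common world are R-related.
So F validates K, D, T, S4, S5. The strongest is S5.

S5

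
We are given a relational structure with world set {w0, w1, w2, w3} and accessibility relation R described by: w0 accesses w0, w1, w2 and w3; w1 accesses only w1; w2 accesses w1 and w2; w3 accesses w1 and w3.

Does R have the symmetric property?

No

Symmetric: no — w0 R w1 but not w1 R w0.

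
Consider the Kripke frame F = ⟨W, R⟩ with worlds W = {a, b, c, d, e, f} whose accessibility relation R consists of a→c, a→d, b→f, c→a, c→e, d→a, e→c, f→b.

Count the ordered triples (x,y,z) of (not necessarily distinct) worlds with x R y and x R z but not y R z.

12

Enumerating: (a,c,c), (a,c,d), (a,d,c), (a,d,d), (b,f,f), (c,a,a), (c,a,e), (c,e,a), (c,e,e), (d,a,a), (e,c,c), (f,b,b).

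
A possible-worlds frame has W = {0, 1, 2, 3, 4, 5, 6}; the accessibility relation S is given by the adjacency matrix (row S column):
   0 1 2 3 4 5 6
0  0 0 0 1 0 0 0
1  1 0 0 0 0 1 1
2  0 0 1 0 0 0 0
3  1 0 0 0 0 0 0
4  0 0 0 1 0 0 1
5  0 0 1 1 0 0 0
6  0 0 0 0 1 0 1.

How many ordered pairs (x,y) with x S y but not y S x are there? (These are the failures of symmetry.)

Enumerating: (1,0), (1,5), (1,6), (4,3), (5,2), (5,3).

6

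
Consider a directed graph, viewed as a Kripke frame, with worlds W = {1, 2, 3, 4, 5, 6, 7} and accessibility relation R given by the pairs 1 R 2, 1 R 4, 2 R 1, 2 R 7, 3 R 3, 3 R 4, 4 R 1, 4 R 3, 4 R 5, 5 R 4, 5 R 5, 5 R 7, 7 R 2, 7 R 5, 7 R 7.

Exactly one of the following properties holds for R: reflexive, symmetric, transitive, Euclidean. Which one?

symmetric

Reflexive: no — 1 is not related to itself.
Symmetric: yes — every pair in R has its reverse in R.
Transitive: no — 1 R 2 and 2 R 7, but not 1 R 7.
Euclidean: no — 1 R 2 and 1 R 4, but not 2 R 4.
Only symmetric holds.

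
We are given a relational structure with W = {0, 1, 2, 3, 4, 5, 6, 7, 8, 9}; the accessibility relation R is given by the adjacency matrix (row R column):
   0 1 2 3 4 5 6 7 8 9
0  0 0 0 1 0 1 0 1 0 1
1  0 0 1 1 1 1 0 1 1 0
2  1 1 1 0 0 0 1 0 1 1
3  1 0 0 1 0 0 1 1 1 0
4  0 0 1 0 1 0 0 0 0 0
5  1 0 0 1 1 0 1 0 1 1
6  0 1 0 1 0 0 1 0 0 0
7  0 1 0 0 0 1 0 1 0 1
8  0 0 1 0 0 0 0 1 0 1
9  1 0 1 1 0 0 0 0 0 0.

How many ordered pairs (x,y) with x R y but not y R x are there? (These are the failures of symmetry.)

Enumerating: (0,7), (1,3), (1,4), (1,5), (1,8), (2,0), (2,6), (3,7), (3,8), (4,2), (5,3), (5,4), … and 9 more.
Total: 21.

21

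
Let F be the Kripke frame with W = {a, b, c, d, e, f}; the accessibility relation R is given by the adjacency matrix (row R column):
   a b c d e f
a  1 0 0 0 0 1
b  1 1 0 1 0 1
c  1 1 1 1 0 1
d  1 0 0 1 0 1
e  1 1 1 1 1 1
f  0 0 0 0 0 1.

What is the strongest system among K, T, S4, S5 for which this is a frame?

S4

Reflexive (axiom T): yes — every world is R-related to itself.
Transitive (axiom 4): yes — every two-step R-path is closed by a direct edge.
Euclidean (axiom 5): no — b R a and b R d, but not a R d.
So F validates K, T, S4; S5 would additionally require R to be Euclidean. The strongest is S4.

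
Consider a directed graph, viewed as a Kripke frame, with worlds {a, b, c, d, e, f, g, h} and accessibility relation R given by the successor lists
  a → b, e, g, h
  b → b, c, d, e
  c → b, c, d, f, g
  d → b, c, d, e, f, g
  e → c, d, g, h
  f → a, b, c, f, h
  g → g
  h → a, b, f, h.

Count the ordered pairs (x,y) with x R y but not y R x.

Enumerating: (a,b), (a,e), (a,g), (b,e), (c,g), (d,f), (d,g), (e,c), (e,g), (e,h), (f,a), (f,b), (h,b).

13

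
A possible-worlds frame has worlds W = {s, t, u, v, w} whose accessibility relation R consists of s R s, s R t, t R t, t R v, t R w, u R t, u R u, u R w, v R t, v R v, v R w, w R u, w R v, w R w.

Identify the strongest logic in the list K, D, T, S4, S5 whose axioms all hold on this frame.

Serial (axiom D): yes — every world has a successor (e.g. s R s).
Reflexive (axiom T): yes — every world is R-related to itself.
Transitive (axiom 4): no — s R t and t R v, but not s R v.
Euclidean (axiom 5): no — u R w and u R t, but not w R t.
So F validates K, D, T; S4 would additionally require R to be transitive. The strongest is T.

T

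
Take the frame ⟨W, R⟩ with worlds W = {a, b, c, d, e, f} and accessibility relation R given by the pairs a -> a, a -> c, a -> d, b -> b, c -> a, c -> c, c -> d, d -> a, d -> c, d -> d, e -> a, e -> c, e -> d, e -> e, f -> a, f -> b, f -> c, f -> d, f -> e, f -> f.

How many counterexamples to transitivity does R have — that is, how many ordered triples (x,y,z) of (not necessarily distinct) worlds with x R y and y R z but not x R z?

R is transitive; there are no such tuples.

0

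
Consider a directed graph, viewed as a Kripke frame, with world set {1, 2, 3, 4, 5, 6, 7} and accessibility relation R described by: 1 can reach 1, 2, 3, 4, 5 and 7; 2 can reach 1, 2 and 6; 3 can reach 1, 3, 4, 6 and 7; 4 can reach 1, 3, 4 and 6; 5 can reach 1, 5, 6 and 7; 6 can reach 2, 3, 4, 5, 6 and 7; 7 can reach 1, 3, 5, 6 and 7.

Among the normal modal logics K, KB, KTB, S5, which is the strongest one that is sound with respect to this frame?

Symmetric (axiom B): yes — every pair in R has its reverse in R.
Reflexive (axiom T): yes — every world is R-related to itself.
Euclidean (axiom 5): no — 1 R 2 and 1 R 3, but not 2 R 3.
So F validates K, KB, KTB; S5 would additionally require R to be Euclidean. The strongest is KTB.

KTB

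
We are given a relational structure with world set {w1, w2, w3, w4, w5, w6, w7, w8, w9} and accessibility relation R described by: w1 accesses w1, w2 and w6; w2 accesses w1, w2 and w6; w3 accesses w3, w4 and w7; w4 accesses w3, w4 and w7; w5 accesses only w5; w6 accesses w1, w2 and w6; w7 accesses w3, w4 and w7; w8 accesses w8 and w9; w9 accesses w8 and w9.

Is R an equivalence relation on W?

Reflexive: yes — every world is R-related to itself.
Symmetric: yes — every pair in R has its reverse in R.
Transitive: yes — every two-step R-path is closed by a direct edge.
So R is an equivalence relation.

Yes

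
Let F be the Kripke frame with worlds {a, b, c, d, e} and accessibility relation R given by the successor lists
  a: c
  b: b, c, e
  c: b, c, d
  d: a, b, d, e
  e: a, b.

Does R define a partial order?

Reflexive: no — a is not related to itself.
Transitive: no — a R c and c R b, but not a R b.
Antisymmetric: no — b R c and c R b with b ≠ c.
So R is not a partial order.

No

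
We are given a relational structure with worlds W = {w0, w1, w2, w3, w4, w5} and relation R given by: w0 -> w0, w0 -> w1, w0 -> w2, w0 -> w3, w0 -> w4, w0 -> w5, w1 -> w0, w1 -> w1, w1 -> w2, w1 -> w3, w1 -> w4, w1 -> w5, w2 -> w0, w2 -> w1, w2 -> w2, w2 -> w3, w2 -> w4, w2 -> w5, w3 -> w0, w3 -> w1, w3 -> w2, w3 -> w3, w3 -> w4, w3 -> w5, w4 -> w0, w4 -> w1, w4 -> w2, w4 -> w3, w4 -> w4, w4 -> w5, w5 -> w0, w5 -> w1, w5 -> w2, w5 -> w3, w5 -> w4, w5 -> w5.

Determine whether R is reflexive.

Reflexive: yes — every world is R-related to itself.

Yes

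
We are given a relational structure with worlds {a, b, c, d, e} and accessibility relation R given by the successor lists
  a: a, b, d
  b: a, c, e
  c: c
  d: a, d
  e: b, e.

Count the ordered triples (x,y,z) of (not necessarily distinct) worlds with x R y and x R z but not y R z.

Enumerating: (a,b,b), (a,b,d), (a,d,b), (b,a,c), (b,a,e), (b,c,a), (b,c,e), (b,e,a), (b,e,c), (e,b,b).

10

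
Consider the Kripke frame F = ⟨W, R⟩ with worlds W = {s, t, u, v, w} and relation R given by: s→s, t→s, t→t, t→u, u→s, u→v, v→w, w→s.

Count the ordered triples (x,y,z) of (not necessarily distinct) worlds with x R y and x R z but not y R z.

8

Enumerating: (t,s,t), (t,s,u), (t,u,t), (t,u,u), (u,s,v), (u,v,s), (u,v,v), (v,w,w).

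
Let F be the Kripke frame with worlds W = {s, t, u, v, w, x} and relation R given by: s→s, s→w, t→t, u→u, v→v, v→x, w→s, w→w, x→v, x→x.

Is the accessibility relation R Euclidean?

Euclidean: yes — any two successors of a common world are R-related.

Yes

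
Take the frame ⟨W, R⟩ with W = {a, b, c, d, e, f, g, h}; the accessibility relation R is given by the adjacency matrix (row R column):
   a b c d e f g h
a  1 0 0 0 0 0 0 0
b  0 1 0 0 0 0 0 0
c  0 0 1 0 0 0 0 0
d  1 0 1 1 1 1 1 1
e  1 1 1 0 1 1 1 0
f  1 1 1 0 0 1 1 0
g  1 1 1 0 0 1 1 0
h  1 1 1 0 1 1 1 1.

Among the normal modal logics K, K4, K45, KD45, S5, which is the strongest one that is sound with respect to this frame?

K

Transitive (axiom 4): no — d R e and e R b, but not d R b.
Euclidean (axiom 5): no — d R a and d R c, but not a R c.
Serial (axiom D): yes — every world has a successor (e.g. a R a).
Reflexive (axiom T): yes — every world is R-related to itself.
So F validates K; K4 would additionally require R to be transitive. The strongest is K.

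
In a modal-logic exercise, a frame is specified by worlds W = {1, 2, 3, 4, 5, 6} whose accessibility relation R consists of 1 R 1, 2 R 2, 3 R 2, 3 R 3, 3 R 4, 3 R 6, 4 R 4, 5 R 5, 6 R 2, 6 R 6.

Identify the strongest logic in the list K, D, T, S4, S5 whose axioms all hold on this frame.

Serial (axiom D): yes — every world has a successor (e.g. 1 R 1).
Reflexive (axiom T): yes — every world is R-related to itself.
Transitive (axiom 4): yes — every two-step R-path is closed by a direct edge.
Euclidean (axiom 5): no — 3 R 2 and 3 R 4, but not 2 R 4.
So F validates K, D, T, S4; S5 would additionally require R to be Euclidean. The strongest is S4.

S4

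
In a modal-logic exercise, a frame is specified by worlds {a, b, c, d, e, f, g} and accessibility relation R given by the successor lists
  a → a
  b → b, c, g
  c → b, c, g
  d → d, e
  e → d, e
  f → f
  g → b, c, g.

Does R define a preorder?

Yes

Reflexive: yes — every world is R-related to itself.
Transitive: yes — every two-step R-path is closed by a direct edge.
So R is a preorder.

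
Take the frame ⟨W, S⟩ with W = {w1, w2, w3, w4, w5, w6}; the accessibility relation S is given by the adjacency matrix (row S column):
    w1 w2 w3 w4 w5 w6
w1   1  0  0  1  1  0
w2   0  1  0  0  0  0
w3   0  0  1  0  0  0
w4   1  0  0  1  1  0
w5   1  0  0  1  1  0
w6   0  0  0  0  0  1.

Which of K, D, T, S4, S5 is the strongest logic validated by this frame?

S5

Serial (axiom D): yes — every world has a successor (e.g. w1 S w1).
Reflexive (axiom T): yes — every world is S-related to itself.
Transitive (axiom 4): yes — every two-step S-path is closed by a direct edge.
Euclidean (axiom 5): yes — any two successors of a common world are S-related.
So F validates K, D, T, S4, S5. The strongest is S5.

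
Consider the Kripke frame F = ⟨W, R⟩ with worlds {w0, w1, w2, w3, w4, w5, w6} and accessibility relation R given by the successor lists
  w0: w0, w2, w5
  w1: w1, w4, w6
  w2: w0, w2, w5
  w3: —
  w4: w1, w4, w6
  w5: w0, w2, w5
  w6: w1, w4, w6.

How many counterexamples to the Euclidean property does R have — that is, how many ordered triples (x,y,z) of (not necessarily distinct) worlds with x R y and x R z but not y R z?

R is Euclidean; there are no such tuples.

0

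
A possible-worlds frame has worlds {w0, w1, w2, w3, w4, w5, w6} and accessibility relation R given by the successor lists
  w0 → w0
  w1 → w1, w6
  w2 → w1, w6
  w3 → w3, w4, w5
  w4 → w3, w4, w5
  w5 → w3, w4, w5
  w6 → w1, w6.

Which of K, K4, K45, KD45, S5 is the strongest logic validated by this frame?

Transitive (axiom 4): yes — every two-step R-path is closed by a direct edge.
Euclidean (axiom 5): yes — any two successors of a common world are R-related.
Serial (axiom D): yes — every world has a successor (e.g. w0 R w0).
Reflexive (axiom T): no — w2 is not related to itself.
So F validates K, K4, K45, KD45; S5 would additionally require R to be reflexive. The strongest is KD45.

KD45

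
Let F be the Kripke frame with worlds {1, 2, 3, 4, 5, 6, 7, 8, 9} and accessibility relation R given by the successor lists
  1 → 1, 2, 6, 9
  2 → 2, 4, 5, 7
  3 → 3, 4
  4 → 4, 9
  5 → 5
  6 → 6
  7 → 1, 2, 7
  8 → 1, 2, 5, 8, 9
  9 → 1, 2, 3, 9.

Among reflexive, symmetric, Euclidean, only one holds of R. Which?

reflexive

Reflexive: yes — every world is R-related to itself.
Symmetric: no — 1 R 2 but not 2 R 1.
Euclidean: no — 1 R 2 and 1 R 6, but not 2 R 6.
Only reflexive holds.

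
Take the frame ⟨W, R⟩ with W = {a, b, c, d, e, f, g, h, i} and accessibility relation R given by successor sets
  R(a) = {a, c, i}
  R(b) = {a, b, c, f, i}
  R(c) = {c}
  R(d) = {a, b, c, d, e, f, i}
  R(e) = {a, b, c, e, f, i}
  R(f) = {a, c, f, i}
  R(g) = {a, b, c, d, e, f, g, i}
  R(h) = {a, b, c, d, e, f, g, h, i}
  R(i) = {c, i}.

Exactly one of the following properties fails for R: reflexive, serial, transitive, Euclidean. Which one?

Euclidean

Reflexive: yes — every world is R-related to itself.
Serial: yes — every world has a successor (e.g. a R a).
Transitive: yes — every two-step R-path is closed by a direct edge.
Euclidean: no — a R c and a R i, but not c R i.
Only Euclidean fails.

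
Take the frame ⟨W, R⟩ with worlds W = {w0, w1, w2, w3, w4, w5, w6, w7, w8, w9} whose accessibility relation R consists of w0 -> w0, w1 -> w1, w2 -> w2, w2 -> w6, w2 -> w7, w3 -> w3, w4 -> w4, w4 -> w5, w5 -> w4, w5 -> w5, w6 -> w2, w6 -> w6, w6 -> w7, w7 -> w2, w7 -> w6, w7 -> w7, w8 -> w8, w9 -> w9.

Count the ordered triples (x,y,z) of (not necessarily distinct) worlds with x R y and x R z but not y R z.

0

R is Euclidean; there are no such tuples.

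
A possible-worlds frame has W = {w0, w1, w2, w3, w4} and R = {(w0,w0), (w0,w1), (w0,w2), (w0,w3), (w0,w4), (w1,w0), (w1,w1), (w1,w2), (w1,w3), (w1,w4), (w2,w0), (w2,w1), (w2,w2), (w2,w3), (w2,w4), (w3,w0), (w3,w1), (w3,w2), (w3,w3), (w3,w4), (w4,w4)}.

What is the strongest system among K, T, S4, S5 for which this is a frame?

S4

Reflexive (axiom T): yes — every world is R-related to itself.
Transitive (axiom 4): yes — every two-step R-path is closed by a direct edge.
Euclidean (axiom 5): no — w0 R w4 and w0 R w1, but not w4 R w1.
So F validates K, T, S4; S5 would additionally require R to be Euclidean. The strongest is S4.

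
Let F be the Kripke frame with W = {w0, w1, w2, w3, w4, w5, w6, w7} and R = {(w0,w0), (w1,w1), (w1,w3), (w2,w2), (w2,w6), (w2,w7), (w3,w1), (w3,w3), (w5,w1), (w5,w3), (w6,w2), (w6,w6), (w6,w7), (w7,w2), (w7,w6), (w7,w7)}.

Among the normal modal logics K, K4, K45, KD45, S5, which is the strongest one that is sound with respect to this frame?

K45

Transitive (axiom 4): yes — every two-step R-path is closed by a direct edge.
Euclidean (axiom 5): yes — any two successors of a common world are R-related.
Serial (axiom D): no — w4 has no R-successor.
Reflexive (axiom T): no — w4 is not related to itself.
So F validates K, K4, K45; KD45 would additionally require R to be serial. The strongest is K45.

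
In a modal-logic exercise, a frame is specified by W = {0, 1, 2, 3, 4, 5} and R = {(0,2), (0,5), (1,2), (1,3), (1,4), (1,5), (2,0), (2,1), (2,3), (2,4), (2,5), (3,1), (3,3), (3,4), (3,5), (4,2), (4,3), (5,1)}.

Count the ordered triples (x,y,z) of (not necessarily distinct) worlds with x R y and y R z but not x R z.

25

Enumerating: (0,2,0), (0,2,1), (0,2,3), (0,2,4), (0,5,1), (1,2,0), (1,2,1), (1,3,1), (1,5,1), (2,0,2), (2,1,2), (2,4,2), … and 13 more.
Total: 25.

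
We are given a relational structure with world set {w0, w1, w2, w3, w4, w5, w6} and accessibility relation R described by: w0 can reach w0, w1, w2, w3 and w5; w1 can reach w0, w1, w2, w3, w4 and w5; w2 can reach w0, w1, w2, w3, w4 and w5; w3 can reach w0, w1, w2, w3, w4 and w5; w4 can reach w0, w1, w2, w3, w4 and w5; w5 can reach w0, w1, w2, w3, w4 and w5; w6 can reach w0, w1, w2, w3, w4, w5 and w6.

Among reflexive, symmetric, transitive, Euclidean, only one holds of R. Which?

reflexive

Reflexive: yes — every world is R-related to itself.
Symmetric: no — w4 R w0 but not w0 R w4.
Transitive: no — w0 R w1 and w1 R w4, but not w0 R w4.
Euclidean: no — w1 R w0 and w1 R w4, but not w0 R w4.
Only reflexive holds.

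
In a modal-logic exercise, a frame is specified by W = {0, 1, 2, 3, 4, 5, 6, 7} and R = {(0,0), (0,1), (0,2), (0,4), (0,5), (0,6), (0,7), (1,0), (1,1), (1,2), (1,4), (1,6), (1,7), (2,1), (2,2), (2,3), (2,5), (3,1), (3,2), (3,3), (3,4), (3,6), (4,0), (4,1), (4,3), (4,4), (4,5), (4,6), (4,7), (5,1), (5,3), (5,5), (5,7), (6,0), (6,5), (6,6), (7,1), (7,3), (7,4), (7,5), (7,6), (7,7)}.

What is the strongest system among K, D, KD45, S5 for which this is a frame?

D

Serial (axiom D): yes — every world has a successor (e.g. 0 R 0).
Euclidean (axiom 5): no — 0 R 1 and 0 R 5, but not 1 R 5.
Transitive (axiom 4): no — 0 R 2 and 2 R 3, but not 0 R 3.
Reflexive (axiom T): yes — every world is R-related to itself.
So F validates K, D; KD45 would additionally require R to be Euclidean and transitive. The strongest is D.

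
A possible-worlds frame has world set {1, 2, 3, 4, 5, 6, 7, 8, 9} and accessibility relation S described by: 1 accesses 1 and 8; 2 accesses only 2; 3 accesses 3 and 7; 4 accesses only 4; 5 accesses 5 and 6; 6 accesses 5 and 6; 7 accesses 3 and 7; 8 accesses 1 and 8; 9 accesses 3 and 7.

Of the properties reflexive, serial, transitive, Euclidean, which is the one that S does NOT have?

reflexive

Reflexive: no — 9 is not related to itself.
Serial: yes — every world has a successor (e.g. 1 S 1).
Transitive: yes — every two-step S-path is closed by a direct edge.
Euclidean: yes — any two successors of a common world are S-related.
Only reflexive fails.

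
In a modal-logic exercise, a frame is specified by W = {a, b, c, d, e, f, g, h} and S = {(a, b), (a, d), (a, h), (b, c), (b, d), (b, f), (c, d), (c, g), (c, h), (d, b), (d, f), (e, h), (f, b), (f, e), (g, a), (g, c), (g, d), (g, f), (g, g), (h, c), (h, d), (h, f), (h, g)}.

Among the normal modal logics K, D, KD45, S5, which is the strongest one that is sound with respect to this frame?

Serial (axiom D): yes — every world has a successor (e.g. a S b).
Euclidean (axiom 5): no — a S b and a S h, but not b S h.
Transitive (axiom 4): no — a S b and b S c, but not a S c.
Reflexive (axiom T): no — a is not related to itself.
So F validates K, D; KD45 would additionally require S to be Euclidean and transitive. The strongest is D.

D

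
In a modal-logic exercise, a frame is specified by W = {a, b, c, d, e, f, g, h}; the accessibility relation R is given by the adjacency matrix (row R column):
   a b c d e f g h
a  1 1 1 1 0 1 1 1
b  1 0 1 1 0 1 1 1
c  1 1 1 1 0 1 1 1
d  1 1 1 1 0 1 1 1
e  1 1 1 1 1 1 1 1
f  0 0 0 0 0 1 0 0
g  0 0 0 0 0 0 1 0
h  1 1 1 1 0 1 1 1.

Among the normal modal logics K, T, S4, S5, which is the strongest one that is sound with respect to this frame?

K

Reflexive (axiom T): no — b is not related to itself.
Transitive (axiom 4): no — b R a and a R b, but not b R b.
Euclidean (axiom 5): no — a R f and a R b, but not f R b.
So F validates K; T would additionally require R to be reflexive. The strongest is K.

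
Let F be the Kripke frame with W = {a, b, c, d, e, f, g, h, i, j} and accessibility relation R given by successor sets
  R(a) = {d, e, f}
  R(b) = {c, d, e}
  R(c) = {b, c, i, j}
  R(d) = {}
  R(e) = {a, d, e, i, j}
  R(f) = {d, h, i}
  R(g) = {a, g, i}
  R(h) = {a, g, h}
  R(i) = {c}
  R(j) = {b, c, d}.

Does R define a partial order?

Reflexive: no — a is not related to itself.
Transitive: no — a R e and e R i, but not a R i.
Antisymmetric: no — a R e and e R a with a ≠ e.
So R is not a partial order.

No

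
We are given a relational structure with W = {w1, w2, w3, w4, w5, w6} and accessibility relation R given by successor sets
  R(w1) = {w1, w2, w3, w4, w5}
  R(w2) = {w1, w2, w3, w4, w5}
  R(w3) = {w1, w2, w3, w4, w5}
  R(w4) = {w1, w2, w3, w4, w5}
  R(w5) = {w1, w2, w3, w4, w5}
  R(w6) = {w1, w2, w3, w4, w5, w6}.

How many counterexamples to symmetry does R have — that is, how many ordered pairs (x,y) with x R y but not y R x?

5

Enumerating: (w6,w1), (w6,w2), (w6,w3), (w6,w4), (w6,w5).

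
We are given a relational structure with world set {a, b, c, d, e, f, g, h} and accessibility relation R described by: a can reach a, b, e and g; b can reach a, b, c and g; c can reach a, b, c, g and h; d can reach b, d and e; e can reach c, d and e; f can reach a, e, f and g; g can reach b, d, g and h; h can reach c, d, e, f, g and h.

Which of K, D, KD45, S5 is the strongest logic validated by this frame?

D

Serial (axiom D): yes — every world has a successor (e.g. a R a).
Euclidean (axiom 5): no — a R b and a R e, but not b R e.
Transitive (axiom 4): no — a R b and b R c, but not a R c.
Reflexive (axiom T): yes — every world is R-related to itself.
So F validates K, D; KD45 would additionally require R to be Euclidean and transitive. The strongest is D.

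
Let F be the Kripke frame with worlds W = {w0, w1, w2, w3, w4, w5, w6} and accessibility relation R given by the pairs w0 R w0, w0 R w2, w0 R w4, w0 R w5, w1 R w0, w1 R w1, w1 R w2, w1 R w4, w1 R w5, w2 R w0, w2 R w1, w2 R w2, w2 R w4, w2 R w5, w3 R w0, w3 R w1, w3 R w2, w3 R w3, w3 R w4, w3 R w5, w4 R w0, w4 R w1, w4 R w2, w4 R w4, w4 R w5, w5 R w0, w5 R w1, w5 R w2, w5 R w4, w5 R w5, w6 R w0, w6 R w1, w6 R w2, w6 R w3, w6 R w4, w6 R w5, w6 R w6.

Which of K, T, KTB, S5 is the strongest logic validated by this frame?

Reflexive (axiom T): yes — every world is R-related to itself.
Symmetric (axiom B): no — w1 R w0 but not w0 R w1.
Euclidean (axiom 5): no — w2 R w0 and w2 R w1, but not w0 R w1.
So F validates K, T; KTB would additionally require R to be symmetric. The strongest is T.

T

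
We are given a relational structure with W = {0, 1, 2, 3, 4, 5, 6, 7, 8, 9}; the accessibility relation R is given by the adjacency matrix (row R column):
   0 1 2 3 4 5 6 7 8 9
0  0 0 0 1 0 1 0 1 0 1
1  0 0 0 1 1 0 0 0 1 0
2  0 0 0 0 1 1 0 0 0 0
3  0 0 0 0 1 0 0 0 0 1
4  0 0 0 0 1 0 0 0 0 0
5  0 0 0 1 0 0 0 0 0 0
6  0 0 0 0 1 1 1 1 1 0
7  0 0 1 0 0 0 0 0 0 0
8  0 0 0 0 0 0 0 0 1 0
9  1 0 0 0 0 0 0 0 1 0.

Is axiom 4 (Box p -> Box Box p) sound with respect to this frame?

By correspondence theory, 4 is valid on a frame iff R is transitive.
Transitive: no — 0 R 3 and 3 R 4, but not 0 R 4.

No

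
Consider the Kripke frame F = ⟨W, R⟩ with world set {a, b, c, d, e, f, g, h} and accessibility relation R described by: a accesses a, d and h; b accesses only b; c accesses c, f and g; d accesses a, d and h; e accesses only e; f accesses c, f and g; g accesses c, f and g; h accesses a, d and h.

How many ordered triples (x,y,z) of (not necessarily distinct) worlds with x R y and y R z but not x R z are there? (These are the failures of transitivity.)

0

R is transitive; there are no such tuples.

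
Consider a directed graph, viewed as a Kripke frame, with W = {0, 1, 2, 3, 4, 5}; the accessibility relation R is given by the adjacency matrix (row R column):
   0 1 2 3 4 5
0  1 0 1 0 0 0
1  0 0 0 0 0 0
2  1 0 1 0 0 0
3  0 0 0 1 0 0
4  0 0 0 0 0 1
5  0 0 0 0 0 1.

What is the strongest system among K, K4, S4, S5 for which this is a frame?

Transitive (axiom 4): yes — every two-step R-path is closed by a direct edge.
Reflexive (axiom T): no — 1 is not related to itself.
Euclidean (axiom 5): yes — any two successors of a common world are R-related.
So F validates K, K4; S4 would additionally require R to be reflexive. The strongest is K4.

K4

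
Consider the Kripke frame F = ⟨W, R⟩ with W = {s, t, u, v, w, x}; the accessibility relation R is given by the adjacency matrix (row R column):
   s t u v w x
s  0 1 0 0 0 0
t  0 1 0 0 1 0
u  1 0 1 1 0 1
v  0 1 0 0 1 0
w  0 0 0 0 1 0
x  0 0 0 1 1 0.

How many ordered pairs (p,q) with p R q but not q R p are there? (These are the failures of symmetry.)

9

Enumerating: (s,t), (t,w), (u,s), (u,v), (u,x), (v,t), (v,w), (x,v), (x,w).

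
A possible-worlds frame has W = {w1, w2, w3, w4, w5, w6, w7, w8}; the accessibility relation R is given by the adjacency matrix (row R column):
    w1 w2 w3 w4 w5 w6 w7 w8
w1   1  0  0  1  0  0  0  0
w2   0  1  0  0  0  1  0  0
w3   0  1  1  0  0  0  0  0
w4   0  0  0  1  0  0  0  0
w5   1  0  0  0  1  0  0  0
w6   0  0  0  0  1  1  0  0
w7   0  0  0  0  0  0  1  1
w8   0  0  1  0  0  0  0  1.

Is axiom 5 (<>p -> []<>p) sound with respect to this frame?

No

The schema 5 characterises exactly the Euclidean frames.
Euclidean: no — w1 R w4 and w1 R w1, but not w4 R w1.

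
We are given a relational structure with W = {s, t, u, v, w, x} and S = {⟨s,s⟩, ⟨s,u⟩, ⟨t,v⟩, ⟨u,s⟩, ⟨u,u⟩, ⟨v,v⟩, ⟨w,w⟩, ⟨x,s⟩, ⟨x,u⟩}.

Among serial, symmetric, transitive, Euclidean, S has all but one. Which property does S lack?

Serial: yes — every world has a successor (e.g. s S s).
Symmetric: no — t S v but not v S t.
Transitive: yes — every two-step S-path is closed by a direct edge.
Euclidean: yes — any two successors of a common world are S-related.
Only symmetric fails.

symmetric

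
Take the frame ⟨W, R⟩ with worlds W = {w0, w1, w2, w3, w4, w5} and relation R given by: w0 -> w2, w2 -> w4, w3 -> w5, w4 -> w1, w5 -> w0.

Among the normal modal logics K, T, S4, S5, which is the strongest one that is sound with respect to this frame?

Reflexive (axiom T): no — w0 is not related to itself.
Transitive (axiom 4): no — w0 R w2 and w2 R w4, but not w0 R w4.
Euclidean (axiom 5): no — w0 R w2 and w0 R w2, but not w2 R w2.
So F validates K; T would additionally require R to be reflexive. The strongest is K.

K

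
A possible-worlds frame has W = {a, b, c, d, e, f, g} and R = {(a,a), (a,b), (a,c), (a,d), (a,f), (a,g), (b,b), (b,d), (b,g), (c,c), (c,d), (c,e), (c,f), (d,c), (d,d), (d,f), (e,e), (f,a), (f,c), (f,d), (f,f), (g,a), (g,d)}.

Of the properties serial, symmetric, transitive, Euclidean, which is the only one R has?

serial

Serial: yes — every world has a successor (e.g. a R a).
Symmetric: no — a R b but not b R a.
Transitive: no — a R c and c R e, but not a R e.
Euclidean: no — a R b and a R c, but not b R c.
Only serial holds.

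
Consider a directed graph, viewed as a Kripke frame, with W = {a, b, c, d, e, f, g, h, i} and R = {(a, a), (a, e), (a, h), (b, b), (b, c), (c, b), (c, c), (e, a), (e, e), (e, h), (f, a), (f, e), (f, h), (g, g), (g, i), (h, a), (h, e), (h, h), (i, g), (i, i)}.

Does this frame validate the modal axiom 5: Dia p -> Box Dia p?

The schema 5 characterises exactly the Euclidean frames.
Euclidean: yes — any two successors of a common world are R-related.

Yes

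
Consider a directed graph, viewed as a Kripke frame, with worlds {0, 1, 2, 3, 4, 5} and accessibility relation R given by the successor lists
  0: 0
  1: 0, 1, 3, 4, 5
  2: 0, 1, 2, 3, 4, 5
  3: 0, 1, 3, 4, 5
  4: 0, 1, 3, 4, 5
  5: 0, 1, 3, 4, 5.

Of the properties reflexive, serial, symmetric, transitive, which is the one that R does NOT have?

Reflexive: yes — every world is R-related to itself.
Serial: yes — every world has a successor (e.g. 0 R 0).
Symmetric: no — 1 R 0 but not 0 R 1.
Transitive: yes — every two-step R-path is closed by a direct edge.
Only symmetric fails.

symmetric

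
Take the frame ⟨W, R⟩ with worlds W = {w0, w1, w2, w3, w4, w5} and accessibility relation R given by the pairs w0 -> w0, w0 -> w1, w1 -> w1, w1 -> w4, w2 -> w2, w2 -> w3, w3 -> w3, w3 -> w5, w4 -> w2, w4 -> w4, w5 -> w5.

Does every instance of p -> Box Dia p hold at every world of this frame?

No

The schema B characterises exactly the symmetric frames.
Symmetric: no — w0 R w1 but not w1 R w0.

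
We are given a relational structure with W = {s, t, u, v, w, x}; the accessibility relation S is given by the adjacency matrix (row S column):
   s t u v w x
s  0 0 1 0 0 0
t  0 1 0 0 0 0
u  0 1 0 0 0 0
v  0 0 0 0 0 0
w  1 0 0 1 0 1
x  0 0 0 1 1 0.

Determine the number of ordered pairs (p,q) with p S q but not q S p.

Enumerating: (s,u), (u,t), (w,s), (w,v), (x,v).

5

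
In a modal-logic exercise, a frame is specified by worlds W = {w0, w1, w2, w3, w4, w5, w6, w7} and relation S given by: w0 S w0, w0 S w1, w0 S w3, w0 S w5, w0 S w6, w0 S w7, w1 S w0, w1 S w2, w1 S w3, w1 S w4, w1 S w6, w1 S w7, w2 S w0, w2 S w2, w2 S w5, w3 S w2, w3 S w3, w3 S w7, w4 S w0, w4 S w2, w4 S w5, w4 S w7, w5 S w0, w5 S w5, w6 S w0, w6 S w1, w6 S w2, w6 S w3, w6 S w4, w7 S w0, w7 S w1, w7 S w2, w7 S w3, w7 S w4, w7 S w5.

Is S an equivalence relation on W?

No

Reflexive: no — w1 is not related to itself.
Symmetric: no — w0 S w3 but not w3 S w0.
Transitive: no — w0 S w1 and w1 S w2, but not w0 S w2.
So S is not an equivalence relation.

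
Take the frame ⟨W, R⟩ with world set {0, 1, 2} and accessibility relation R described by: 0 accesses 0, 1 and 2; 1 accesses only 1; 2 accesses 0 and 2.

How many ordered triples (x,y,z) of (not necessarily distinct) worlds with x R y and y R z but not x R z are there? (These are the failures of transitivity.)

1

Enumerating: (2,0,1).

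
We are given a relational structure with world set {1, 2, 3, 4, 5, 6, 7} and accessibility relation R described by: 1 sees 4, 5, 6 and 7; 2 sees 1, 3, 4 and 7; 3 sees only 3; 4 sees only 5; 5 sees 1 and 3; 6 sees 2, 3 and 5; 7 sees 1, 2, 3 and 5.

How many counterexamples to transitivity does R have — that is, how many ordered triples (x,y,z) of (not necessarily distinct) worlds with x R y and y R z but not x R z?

27

Enumerating: (1,5,1), (1,5,3), (1,6,2), (1,6,3), (1,7,1), (1,7,2), (1,7,3), (2,1,5), (2,1,6), (2,4,5), (2,7,2), (2,7,5), … and 15 more.
Total: 27.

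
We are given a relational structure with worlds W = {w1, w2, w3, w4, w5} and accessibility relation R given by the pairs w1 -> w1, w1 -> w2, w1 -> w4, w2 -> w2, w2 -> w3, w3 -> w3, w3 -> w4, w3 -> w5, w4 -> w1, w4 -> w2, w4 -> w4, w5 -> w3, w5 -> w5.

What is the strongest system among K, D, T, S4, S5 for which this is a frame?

Serial (axiom D): yes — every world has a successor (e.g. w1 R w1).
Reflexive (axiom T): yes — every world is R-related to itself.
Transitive (axiom 4): no — w1 R w2 and w2 R w3, but not w1 R w3.
Euclidean (axiom 5): no — w1 R w2 and w1 R w4, but not w2 R w4.
So F validates K, D, T; S4 would additionally require R to be transitive. The strongest is T.

T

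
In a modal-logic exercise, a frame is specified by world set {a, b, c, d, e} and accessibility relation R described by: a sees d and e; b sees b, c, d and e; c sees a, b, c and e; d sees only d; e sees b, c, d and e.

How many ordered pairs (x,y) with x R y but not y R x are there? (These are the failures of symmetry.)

5

Enumerating: (a,d), (a,e), (b,d), (c,a), (e,d).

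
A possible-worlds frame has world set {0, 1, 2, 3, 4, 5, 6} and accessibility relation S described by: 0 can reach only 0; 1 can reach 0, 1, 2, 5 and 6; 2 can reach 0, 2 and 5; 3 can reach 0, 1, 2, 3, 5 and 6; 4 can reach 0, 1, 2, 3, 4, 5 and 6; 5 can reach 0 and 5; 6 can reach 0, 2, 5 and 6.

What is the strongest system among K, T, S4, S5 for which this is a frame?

Reflexive (axiom T): yes — every world is S-related to itself.
Transitive (axiom 4): yes — every two-step S-path is closed by a direct edge.
Euclidean (axiom 5): no — 1 S 0 and 1 S 2, but not 0 S 2.
So F validates K, T, S4; S5 would additionally require S to be Euclidean. The strongest is S4.

S4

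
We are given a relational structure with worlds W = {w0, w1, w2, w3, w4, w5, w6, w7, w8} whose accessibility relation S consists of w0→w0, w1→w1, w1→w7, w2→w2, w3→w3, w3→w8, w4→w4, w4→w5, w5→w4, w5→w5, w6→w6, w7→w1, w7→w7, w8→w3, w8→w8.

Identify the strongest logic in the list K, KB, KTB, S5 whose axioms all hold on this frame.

Symmetric (axiom B): yes — every pair in S has its reverse in S.
Reflexive (axiom T): yes — every world is S-related to itself.
Euclidean (axiom 5): yes — any two successors of a common world are S-related.
So F validates K, KB, KTB, S5. The strongest is S5.

S5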